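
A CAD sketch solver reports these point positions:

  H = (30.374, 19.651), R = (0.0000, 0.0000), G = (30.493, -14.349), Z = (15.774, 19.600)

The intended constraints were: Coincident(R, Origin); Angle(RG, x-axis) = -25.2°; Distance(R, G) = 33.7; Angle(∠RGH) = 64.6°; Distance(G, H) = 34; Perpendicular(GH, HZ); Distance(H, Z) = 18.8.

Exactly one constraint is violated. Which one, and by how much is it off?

Distance(H, Z) = 18.8 — off by 4.20.

R = (0.00, 0.00) ✓; RG at -25.20° ✓; |RG| = 33.70 ✓; ∠RGH = 64.60° ✓; |GH| = 34.00 ✓; ∠(GH, HZ) = 90.00° ✓; |HZ| = 14.60 ✗.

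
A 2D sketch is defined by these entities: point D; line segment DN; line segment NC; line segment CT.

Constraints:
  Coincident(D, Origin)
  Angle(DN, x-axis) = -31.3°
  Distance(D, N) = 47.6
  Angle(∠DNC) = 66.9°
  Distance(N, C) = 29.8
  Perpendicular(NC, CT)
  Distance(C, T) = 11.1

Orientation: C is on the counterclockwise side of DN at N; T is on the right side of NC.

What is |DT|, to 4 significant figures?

56.00

D is at the origin; DN runs at -31.3° with length 47.6, so N = 47.6·(cos -31.3°, sin -31.3°) = (40.67, -24.73). ∠DNC = 66.9°, so NC runs at -31.3° + (180° − 66.9°) = 81.80° from the x-axis; with |NC| = 29.8, C = N + 29.8·(cos 81.80°, sin 81.80°) = (44.92, 4.766). The perpendicularity gives CT at right angles to NC; with |CT| = 11.1 on the right of NC, T = C + 11.1·(0.9898, -0.1426) = (55.91, 3.183). Then |DT| = |T − D| = 56.00.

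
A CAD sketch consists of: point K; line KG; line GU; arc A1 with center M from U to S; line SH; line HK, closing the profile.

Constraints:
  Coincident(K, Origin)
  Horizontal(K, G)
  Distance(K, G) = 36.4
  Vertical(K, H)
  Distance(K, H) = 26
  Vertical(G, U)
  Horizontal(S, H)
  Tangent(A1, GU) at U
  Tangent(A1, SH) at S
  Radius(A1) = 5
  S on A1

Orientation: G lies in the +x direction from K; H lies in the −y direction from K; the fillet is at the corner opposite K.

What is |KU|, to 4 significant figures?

42.02

K is at the origin; K and G share the same y with |KG| = 36.4 and G on the +x side, so G = (36.40, 0.000). K and H share the same x with |KH| = 26.0 and H on the −y side, so H = (0.000, -26.00). The virtual corner opposite K is at (36.40, -26.00). Since A1 is tangent to GU there, MU ⟂ GU and since A1 is tangent to SH there, MS ⟂ SH, with radius 5.0, so the center M sits 5.0 in from both sides at M = (31.40, -21.00). That places the tangent points at U = (36.40, -21.00) on GU and S = (31.40, -26.00) on SH. Then |KU| = |U − K| = 42.02.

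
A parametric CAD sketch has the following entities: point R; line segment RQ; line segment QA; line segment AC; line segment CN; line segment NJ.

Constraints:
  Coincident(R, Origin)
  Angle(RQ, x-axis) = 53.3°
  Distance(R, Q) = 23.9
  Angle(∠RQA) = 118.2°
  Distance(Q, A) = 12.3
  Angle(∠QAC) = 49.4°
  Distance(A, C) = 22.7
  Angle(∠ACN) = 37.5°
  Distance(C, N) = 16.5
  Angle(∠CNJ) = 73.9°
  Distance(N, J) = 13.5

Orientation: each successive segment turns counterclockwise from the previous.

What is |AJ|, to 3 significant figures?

5.32

R is at the origin; RQ runs at 53.3° with length 23.9, so Q = (14.3, 19.2). ∠RQA = 118.2° gives QA at 115° from the x-axis; with |QA| = 12.3, A = (9.07, 30.3). ∠QAC = 49.4° gives AC at -114° from the x-axis; with |AC| = 22.7, C = (-0.276, 9.61). ∠ACN = 37.5° gives CN at 28.2° from the x-axis; with |CN| = 16.5, N = (14.3, 17.4). ∠CNJ = 73.9° gives NJ at 134° from the x-axis; with |NJ| = 13.5, J = (4.84, 27.1). Then |AJ| = |J − A| = 5.32.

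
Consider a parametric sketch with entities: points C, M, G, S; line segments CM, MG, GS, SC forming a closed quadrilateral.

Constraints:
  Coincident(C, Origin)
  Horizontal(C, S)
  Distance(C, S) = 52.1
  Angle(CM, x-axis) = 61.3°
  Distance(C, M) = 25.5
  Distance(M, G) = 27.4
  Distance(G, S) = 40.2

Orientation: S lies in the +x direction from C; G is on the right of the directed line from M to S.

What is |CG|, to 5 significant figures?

13.212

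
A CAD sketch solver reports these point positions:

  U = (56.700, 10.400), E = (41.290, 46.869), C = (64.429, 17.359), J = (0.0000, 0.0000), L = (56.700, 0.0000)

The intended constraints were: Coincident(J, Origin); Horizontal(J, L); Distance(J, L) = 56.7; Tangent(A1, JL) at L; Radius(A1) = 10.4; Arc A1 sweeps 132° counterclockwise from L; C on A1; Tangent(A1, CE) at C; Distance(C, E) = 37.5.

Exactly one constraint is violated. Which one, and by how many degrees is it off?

Tangent(A1, CE) at C — off by 3.90°.

J = (0.00, 0.00) ✓; J.y = 0.00, L.y = 0.00 ✓; |JL| = 56.70 ✓; ∠(UL, LJ) = 90.00° ✓; |UL| = 10.40 ✓; bearing(U→C) − bearing(U→L) = 132.0° ✓; |UC| = 10.40 ✓; ∠(UC, CE) = 93.90° ✗; |CE| = 37.50 ✓.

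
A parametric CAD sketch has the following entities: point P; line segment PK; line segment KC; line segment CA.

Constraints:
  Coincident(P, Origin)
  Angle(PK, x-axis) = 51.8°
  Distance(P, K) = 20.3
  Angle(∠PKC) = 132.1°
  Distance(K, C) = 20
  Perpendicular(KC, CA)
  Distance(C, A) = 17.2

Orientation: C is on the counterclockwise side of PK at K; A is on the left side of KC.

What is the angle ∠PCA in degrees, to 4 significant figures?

65.86°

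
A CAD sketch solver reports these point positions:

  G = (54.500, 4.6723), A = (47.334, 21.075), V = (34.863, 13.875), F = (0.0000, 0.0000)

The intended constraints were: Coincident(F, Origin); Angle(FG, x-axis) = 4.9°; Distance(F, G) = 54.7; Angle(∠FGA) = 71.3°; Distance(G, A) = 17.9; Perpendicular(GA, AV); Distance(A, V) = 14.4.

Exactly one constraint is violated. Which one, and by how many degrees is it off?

Perpendicular(GA, AV) — off by 6.40°.

F = (0.00, 0.00) ✓; FG at 4.900° ✓; |FG| = 54.70 ✓; ∠FGA = 71.30° ✓; |GA| = 17.90 ✓; ∠(GA, AV) = 96.40° ✗; |AV| = 14.40 ✓.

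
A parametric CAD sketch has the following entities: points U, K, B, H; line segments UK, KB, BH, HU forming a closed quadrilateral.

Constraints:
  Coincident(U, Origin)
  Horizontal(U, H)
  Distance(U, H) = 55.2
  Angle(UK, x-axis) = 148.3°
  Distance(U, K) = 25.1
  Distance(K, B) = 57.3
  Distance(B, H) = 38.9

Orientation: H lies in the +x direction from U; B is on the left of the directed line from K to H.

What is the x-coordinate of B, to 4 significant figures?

32.83

Checks: |KB| = 57.30 ✓; |BH| = 38.90 ✓.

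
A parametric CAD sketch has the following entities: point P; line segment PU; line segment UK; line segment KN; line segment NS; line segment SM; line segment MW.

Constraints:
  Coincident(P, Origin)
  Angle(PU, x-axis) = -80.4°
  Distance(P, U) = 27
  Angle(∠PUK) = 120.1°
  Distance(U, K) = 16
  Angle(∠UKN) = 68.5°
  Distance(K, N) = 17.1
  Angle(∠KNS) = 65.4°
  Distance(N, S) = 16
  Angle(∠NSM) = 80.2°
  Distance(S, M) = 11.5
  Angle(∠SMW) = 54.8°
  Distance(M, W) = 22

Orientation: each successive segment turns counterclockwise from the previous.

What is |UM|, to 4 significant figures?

8.419

P is at the origin; PU runs at -80.4° with length 27.0, so U = (4.503, -26.62). ∠PUK = 120.1° gives UK at -20.50° from the x-axis; with |UK| = 16.0, K = (19.49, -32.23). ∠UKN = 68.5° gives KN at 91.00° from the x-axis; with |KN| = 17.1, N = (19.19, -15.13). ∠KNS = 65.4° gives NS at -154.4° from the x-axis; with |NS| = 16.0, S = (4.762, -22.04). ∠NSM = 80.2° gives SM at -54.60° from the x-axis; with |SM| = 11.5, M = (11.42, -31.42). Then |UM| = |M − U| = 8.419.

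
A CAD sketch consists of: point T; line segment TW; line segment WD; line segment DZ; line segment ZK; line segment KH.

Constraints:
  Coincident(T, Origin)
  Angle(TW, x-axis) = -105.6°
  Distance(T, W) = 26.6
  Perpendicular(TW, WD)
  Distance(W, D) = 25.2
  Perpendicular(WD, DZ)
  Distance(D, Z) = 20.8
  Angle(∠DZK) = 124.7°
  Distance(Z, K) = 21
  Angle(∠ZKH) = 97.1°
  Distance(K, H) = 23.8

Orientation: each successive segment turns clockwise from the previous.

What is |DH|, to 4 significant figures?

36.37

T is at the origin; TW runs at -105.6° with length 26.6, so W = (-7.153, -25.62). TW ⟂ WD, so WD runs at 164.4°; with |WD| = 25.2, D = (-31.42, -18.84). WD is perpendicular to DZ, so DZ runs at 74.40°; with |DZ| = 20.8, Z = (-25.83, 1.190). ∠DZK = 124.7° gives ZK at 19.10° from the x-axis; with |ZK| = 21.0, K = (-5.988, 8.062). ∠ZKH = 97.1° gives KH at -63.80° from the x-axis; with |KH| = 23.8, H = (4.520, -13.29). Then |DH| = |H − D| = 36.37.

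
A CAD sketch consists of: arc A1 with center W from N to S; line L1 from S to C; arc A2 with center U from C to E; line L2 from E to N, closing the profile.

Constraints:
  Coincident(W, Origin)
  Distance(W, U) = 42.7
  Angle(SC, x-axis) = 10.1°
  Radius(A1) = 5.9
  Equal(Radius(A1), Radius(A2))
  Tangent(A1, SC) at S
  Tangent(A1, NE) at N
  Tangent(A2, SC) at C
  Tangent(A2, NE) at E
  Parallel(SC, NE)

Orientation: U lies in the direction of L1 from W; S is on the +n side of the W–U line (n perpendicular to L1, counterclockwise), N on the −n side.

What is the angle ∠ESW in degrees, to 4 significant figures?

74.55°

The slot axis is L1's direction at 10.1°, so u = (cos 10.1°, sin 10.1°) = (0.9845, 0.1754) and n = (−sin 10.1°, cos 10.1°) = (-0.1754, 0.9845). W is at the origin and U lies 42.7 along u from W, so U = 42.7·u = (42.04, 7.488). Tangency of A1 to both parallel lines with radius 5.9 puts S and N at W ± 5.9·n: S = (-1.035, 5.809), N = (1.035, -5.809). Equal radii place C and E the same way about U: C = U + 5.9·n = (41.00, 13.30), E = U − 5.9·n = (43.07, 1.680). Then cos ∠ESW = SE·SW / (|SE||SW|), giving 74.55°.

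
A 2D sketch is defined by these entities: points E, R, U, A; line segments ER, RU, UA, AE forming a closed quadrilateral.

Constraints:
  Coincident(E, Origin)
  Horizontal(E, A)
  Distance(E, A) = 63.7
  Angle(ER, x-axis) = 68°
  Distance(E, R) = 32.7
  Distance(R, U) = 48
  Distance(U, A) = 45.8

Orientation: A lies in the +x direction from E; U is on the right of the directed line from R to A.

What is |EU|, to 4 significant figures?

27.02

E is at the origin; E and A share the same y with |EA| = 63.7 and A in +x, so A = (63.7, 0). ER runs at 68.0° with |ER| = 32.7, so R = (12.25, 30.32). U is determined by |RU| = 48.0 and |UA| = 45.8 together: it lies at the intersection of circle(R, 48.0) and circle(A, 45.8). With |RA| = 59.72, the foot of the radical line on RA is 31.59 from R and the perpendicular offset is √(48.0² − 31.59²) = 36.14. Taking the right-of-RA solution: U = (21.11, -16.86).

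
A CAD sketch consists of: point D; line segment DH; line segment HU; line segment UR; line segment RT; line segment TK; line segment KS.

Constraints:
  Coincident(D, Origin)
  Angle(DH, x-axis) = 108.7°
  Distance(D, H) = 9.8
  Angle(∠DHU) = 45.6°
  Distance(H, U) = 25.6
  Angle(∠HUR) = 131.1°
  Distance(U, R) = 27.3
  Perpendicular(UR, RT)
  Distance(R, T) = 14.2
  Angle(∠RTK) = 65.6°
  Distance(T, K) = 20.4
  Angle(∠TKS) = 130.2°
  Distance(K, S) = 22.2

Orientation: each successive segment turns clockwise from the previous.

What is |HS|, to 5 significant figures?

39.964

D is at the origin; DH runs at 108.7° with length 9.8, so H = (-3.1420, 9.2827). ∠DHU = 45.6° gives HU at -25.700° from the x-axis; with |HU| = 25.6, U = (19.926, -1.8190). ∠HUR = 131.1° gives UR at -74.600° from the x-axis; with |UR| = 27.3, R = (27.175, -28.139). The perpendicularity gives RT at right angles to UR, so RT runs at -164.60°; with |RT| = 14.2, T = (13.485, -31.910). ∠RTK = 65.6° gives TK at 81.000° from the x-axis; with |TK| = 20.4, K = (16.676, -11.761). ∠TKS = 130.2° gives KS at 31.200° from the x-axis; with |KS| = 22.2, S = (35.665, -0.26067). Then |HS| = |S − H| = 39.964.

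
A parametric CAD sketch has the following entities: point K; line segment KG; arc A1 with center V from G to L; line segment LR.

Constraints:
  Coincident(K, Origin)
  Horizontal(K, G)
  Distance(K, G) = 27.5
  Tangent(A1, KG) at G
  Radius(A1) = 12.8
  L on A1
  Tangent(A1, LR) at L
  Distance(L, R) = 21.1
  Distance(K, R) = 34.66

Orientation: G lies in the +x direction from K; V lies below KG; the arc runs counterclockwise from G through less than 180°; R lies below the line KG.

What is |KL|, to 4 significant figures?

18.65

K is at the origin; KG is horizontal with |KG| = 27.5 and G on the +x side, so G = (27.50, 0.000). A1 meets KG tangentially, so VG is at right angles to KG, so V = G + (0, -12.8) = (27.50, -12.80). Since VL ⟂ LR (tangency), |VR| = √(12.8² + 21.1²) = 24.68 regardless of where L sits on A1. So R lies on both circle(K, 34.66) and circle(V, 24.68); the below-KG intersection is R = (12.44, -32.35). L is the foot of the tangent from R: L = (14.78, -11.38).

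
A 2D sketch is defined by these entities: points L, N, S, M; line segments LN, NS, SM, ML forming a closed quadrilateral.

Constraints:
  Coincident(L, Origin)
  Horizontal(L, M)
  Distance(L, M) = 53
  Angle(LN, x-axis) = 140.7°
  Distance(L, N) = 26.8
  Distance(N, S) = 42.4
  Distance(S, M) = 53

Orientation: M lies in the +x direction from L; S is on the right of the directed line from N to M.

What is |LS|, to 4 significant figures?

18.32

Checks: |NS| = 42.40 ✓; |SM| = 53.00 ✓.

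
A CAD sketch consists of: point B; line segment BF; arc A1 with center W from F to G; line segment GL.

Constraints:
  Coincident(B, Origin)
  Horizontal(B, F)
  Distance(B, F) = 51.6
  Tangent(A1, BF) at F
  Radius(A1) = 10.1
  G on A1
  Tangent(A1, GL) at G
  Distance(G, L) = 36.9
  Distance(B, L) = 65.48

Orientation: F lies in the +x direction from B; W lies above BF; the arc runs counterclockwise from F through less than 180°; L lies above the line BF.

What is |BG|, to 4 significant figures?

62.41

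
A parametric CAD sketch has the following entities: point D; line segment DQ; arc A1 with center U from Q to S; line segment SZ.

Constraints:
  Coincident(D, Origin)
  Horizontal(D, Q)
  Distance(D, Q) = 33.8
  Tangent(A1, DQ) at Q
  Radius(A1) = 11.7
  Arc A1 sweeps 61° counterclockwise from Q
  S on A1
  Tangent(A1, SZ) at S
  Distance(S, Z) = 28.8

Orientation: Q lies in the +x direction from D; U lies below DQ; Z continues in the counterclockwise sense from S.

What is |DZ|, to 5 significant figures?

32.661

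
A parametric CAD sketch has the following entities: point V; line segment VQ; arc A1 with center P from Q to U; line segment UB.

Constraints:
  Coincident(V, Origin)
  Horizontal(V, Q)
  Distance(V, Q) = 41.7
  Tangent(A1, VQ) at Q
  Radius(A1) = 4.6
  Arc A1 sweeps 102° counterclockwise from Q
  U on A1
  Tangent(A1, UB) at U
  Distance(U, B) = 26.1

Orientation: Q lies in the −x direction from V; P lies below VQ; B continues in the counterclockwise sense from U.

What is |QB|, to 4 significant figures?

31.10

V is at the origin; V and Q share the same y with |VQ| = 41.7 and Q on the −x side, so Q = (-41.70, 0.000). Since A1 is tangent to VQ there, PQ ⟂ VQ, so P = Q + (0, -4.6) = (-41.70, -4.600). On A1, Q sits at bearing 90° from P; a 102° counterclockwise sweep puts U at bearing 192°, so U = P + 4.6·(cos 192°, sin 192°) = (-46.20, -5.556). The tangent condition forces PU to be normal to UB, so UB runs along (−sin 192°, cos 192°); with |UB| = 26.1, B = (-40.77, -31.09). Then |QB| = |B − Q| = 31.10.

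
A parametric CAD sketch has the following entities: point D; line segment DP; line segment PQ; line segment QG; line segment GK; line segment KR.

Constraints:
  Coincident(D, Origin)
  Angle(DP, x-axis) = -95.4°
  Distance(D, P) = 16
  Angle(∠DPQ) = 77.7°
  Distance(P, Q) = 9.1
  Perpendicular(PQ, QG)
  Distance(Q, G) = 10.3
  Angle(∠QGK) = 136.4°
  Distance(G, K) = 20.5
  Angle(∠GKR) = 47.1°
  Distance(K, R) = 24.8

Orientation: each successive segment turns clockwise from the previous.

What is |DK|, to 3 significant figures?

12.7

D is at the origin; DP runs at -95.4° with length 16.0, so P = (-1.51, -15.9). ∠DPQ = 77.7° gives PQ at 162° from the x-axis; with |PQ| = 9.1, Q = (-10.2, -13.2). The perpendicularity gives QG at right angles to PQ, so QG runs at 72.3°; with |QG| = 10.3, G = (-7.04, -3.35). ∠QGK = 136.4° gives GK at 28.7° from the x-axis; with |GK| = 20.5, K = (10.9, 6.49). Then |DK| = |K − D| = 12.7.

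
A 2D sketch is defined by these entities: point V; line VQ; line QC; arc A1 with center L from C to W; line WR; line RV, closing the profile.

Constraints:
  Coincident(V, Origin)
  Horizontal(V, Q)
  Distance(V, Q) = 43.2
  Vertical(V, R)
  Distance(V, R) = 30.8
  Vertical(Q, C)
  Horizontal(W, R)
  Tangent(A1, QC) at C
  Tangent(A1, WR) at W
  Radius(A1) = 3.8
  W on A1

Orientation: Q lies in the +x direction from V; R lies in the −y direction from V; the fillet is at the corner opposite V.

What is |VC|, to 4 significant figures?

50.94

V is at the origin; V and Q share the same y with |VQ| = 43.2 and Q on the +x side, so Q = (43.20, 0.000). V and R share the same x with |VR| = 30.8 and R on the −y side, so R = (0.000, -30.80). The virtual corner opposite V is at (43.20, -30.80). A1 meets QC tangentially, so LC is at right angles to QC and tangency of A1 to WR means the radius LW is perpendicular to WR, with radius 3.8, so the center L sits 3.8 in from both sides at L = (39.40, -27.00). That places the tangent points at C = (43.20, -27.00) on QC and W = (39.40, -30.80) on WR. Then |VC| = |C − V| = 50.94.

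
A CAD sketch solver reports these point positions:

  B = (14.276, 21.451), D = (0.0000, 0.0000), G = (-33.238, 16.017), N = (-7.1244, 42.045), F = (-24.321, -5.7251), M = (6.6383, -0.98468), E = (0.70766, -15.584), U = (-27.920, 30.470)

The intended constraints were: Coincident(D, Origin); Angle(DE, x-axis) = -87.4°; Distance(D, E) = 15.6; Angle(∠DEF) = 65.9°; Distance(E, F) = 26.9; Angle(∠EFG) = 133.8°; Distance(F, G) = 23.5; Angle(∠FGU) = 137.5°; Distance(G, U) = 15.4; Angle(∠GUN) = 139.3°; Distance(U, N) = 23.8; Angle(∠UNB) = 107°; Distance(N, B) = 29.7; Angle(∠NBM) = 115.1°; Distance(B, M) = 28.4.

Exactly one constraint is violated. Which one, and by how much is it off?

Distance(B, M) = 28.4 — off by 4.70.

D = (0.00, 0.00) ✓; DE at -87.40° ✓; |DE| = 15.60 ✓; ∠DEF = 65.90° ✓; |EF| = 26.90 ✓; ∠EFG = 133.8° ✓; |FG| = 23.50 ✓; ∠FGU = 137.5° ✓; |GU| = 15.40 ✓; ∠GUN = 139.3° ✓; |UN| = 23.80 ✓; ∠UNB = 107.0° ✓; |NB| = 29.70 ✓; ∠NBM = 115.1° ✓; |BM| = 23.70 ✗.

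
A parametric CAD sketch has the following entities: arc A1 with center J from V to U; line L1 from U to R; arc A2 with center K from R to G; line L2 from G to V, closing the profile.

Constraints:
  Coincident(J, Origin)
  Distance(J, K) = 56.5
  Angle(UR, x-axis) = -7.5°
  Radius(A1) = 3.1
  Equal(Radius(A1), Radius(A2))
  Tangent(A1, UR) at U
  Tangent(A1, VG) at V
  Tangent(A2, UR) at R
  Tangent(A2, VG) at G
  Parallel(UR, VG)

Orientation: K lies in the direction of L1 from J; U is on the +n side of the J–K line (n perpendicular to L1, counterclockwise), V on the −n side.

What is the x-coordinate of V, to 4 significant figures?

-0.4046

J is at the origin and K lies 56.5 along u from J, so K = 56.5·u = (56.02, -7.375). Tangency of A1 to both parallel lines with radius 3.1 puts U and V at J ± 3.1·n: U = (0.4046, 3.073), V = (-0.4046, -3.073). So V.x = -0.4046.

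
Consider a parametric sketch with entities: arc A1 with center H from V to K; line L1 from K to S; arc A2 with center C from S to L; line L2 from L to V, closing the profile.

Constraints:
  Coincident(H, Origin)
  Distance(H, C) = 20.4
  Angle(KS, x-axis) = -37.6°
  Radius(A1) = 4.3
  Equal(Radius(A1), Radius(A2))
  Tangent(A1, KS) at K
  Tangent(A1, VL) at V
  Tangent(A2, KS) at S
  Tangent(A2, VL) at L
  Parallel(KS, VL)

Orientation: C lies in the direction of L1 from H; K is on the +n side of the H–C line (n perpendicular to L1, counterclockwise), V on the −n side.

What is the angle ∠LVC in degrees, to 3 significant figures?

11.9°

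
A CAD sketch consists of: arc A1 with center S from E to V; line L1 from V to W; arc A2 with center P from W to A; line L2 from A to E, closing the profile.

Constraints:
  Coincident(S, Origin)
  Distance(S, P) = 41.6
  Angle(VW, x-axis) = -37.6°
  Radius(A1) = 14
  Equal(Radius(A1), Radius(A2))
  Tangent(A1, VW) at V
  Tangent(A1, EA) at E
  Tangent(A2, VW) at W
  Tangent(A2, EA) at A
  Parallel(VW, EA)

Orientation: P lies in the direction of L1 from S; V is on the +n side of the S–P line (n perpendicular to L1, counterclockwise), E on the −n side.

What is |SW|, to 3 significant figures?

43.9

The slot axis is L1's direction at -37.6°, so u = (cos -37.6°, sin -37.6°) = (0.792, -0.610) and n = (−sin -37.6°, cos -37.6°) = (0.610, 0.792). S is at the origin and P lies 41.6 along u from S, so P = 41.6·u = (33.0, -25.4). Tangency of A1 to both parallel lines with radius 14.0 puts V and E at S ± 14.0·n: V = (8.54, 11.1), E = (-8.54, -11.1). Equal radii place W and A the same way about P: W = P + 14.0·n = (41.5, -14.3), A = P − 14.0·n = (24.4, -36.5). Then |SW| = |W − S| = 43.9.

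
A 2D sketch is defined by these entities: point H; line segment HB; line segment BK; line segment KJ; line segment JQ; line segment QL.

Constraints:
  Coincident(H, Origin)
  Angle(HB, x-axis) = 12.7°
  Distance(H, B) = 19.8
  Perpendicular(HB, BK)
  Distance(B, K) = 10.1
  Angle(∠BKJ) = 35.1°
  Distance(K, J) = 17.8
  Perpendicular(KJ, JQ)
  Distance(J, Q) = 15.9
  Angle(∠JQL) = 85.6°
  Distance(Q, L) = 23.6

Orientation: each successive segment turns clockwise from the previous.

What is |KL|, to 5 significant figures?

15.210

KJ is perpendicular to JQ, so JQ runs at 47.800°; with |JQ| = 15.9, Q = (19.030, 18.235). ∠JQL = 85.6° gives QL at -46.600° from the x-axis; with |QL| = 23.6, L = (35.245, 1.0883). Then |KL| = |L − K| = 15.210.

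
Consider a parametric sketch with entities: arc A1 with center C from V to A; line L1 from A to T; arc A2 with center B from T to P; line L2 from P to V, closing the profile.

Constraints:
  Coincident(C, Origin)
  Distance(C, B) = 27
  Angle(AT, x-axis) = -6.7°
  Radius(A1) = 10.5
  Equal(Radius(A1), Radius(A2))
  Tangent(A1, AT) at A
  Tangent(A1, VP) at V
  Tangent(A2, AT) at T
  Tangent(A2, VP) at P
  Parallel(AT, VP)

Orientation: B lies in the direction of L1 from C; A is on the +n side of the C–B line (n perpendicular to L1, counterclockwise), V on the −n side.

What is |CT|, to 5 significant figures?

28.970

The slot axis is L1's direction at -6.7°, so u = (cos -6.7°, sin -6.7°) = (0.99317, -0.11667) and n = (−sin -6.7°, cos -6.7°) = (0.11667, 0.99317). C is at the origin and B lies 27.0 along u from C, so B = 27.0·u = (26.816, -3.1501). Tangency of A1 to both parallel lines with radius 10.5 puts A and V at C ± 10.5·n: A = (1.2250, 10.428), V = (-1.2250, -10.428). Equal radii place T and P the same way about B: T = B + 10.5·n = (28.041, 7.2782), P = B − 10.5·n = (25.591, -13.578). Then |CT| = |T − C| = 28.970.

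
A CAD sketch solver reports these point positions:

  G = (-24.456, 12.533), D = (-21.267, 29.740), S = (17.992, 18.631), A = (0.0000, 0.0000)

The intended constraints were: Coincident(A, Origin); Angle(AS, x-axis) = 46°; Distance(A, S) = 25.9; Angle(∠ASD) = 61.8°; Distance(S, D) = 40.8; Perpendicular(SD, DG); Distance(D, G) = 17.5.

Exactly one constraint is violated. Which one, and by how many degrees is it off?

Perpendicular(SD, DG) — off by 5.30°.

A = (0.00, 0.00) ✓; AS at 46.00° ✓; |AS| = 25.90 ✓; ∠ASD = 61.80° ✓; |SD| = 40.80 ✓; ∠(SD, DG) = 95.30° ✗; |DG| = 17.50 ✓.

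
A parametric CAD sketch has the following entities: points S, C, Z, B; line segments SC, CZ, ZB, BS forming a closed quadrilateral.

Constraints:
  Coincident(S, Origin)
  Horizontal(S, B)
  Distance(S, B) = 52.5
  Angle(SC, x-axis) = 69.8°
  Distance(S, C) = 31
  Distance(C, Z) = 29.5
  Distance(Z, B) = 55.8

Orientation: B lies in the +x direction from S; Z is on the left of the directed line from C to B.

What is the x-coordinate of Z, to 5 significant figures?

30.263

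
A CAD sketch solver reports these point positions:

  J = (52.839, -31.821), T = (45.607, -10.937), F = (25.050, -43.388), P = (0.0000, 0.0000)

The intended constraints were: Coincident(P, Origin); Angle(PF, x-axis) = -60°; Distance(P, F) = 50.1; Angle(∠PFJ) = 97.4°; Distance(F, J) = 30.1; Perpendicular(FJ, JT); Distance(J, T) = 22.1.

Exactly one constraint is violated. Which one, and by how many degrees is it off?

Perpendicular(FJ, JT) — off by 3.50°.

P = (0.00, 0.00) ✓; PF at -60.00° ✓; |PF| = 50.10 ✓; ∠PFJ = 97.40° ✓; |FJ| = 30.10 ✓; ∠(FJ, JT) = 86.50° ✗; |JT| = 22.10 ✓.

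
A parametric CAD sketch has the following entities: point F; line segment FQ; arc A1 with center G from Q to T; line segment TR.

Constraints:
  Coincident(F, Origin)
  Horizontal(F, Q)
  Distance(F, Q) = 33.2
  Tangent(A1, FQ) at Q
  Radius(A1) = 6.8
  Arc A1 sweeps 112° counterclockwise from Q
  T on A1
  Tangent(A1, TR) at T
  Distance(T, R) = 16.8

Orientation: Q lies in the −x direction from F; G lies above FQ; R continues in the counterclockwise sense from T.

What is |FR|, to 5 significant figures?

41.505

On A1, Q sits at bearing -90° from G; a 112° counterclockwise sweep puts T at bearing 22°, so T = G + 6.8·(cos 22°, sin 22°) = (-26.895, 9.3473). Since A1 is tangent to TR there, GT ⟂ TR, so TR runs along (−sin 22°, cos 22°); with |TR| = 16.8, R = (-33.189, 24.924). Then |FR| = |R − F| = 41.505.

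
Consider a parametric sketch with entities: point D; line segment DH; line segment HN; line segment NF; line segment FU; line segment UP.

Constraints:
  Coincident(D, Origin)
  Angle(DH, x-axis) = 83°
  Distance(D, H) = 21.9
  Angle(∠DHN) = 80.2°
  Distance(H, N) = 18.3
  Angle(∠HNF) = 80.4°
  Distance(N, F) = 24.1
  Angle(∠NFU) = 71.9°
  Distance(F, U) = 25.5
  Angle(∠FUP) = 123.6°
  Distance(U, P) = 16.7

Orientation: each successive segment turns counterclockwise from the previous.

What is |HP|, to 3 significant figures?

11.1

∠NFU = 71.9° gives FU at 30.5° from the x-axis; with |FU| = 25.5, U = (11.5, 10.2). ∠FUP = 123.6° gives UP at 86.9° from the x-axis; with |UP| = 16.7, P = (12.4, 26.9). Then |HP| = |P − H| = 11.1.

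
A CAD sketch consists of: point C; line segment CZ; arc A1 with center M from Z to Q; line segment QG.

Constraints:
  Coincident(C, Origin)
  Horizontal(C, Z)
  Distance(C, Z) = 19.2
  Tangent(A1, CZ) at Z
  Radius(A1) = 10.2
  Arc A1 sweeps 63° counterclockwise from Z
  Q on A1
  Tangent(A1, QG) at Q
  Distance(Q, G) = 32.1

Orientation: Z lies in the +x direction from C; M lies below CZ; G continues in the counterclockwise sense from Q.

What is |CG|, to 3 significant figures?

34.5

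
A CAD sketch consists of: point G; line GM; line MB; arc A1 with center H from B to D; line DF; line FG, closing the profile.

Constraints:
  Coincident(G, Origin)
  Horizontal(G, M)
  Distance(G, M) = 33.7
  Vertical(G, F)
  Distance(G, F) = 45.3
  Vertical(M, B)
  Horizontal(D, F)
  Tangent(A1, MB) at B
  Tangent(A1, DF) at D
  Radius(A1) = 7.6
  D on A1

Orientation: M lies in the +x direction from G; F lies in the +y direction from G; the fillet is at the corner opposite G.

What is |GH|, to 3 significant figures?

45.9

G and F share the same x with |GF| = 45.3 and F on the +y side, so F = (0.00, 45.3). The virtual corner opposite G is at (33.7, 45.3). Tangency of A1 to MB means the radius HB is perpendicular to MB and tangency of A1 to DF means the radius HD is perpendicular to DF, with radius 7.6, so the center H sits 7.6 in from both sides at H = (26.1, 37.7). Then |GH| = |H − G| = 45.9.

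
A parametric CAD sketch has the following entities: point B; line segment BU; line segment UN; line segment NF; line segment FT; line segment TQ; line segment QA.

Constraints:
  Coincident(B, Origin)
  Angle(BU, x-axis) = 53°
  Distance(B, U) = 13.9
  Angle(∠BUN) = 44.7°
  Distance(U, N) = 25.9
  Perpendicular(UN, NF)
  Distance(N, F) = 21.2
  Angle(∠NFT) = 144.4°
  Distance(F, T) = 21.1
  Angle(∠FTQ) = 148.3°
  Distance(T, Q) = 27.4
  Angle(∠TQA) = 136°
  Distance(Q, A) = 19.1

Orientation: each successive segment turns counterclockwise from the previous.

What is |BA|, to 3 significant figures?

50.8

B is at the origin; BU runs at 53.0° with length 13.9, so U = (8.37, 11.1). ∠BUN = 44.7° gives UN at -172° from the x-axis; with |UN| = 25.9, N = (-17.3, 7.36). UN ⟂ NF, so NF runs at -81.7°; with |NF| = 21.2, F = (-14.2, -13.6). ∠NFT = 144.4° gives FT at -46.1° from the x-axis; with |FT| = 21.1, T = (0.428, -28.8). ∠FTQ = 148.3° gives TQ at -14.4° from the x-axis; with |TQ| = 27.4, Q = (27.0, -35.6). ∠TQA = 136.0° gives QA at 29.6° from the x-axis; with |QA| = 19.1, A = (43.6, -26.2). Then |BA| = |A − B| = 50.8.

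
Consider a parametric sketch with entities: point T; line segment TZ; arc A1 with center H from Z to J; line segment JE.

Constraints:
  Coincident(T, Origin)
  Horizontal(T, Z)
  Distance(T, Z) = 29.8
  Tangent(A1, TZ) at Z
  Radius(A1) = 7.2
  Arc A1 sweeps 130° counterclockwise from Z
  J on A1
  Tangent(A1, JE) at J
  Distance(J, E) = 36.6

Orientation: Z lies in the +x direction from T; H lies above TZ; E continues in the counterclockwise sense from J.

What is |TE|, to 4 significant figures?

41.57

On A1, Z sits at bearing -90° from H; a 130° counterclockwise sweep puts J at bearing 40°, so J = H + 7.2·(cos 40°, sin 40°) = (35.32, 11.83). A1 meets JE tangentially, so HJ is at right angles to JE, so JE runs along (−sin 40°, cos 40°); with |JE| = 36.6, E = (11.79, 39.87). Then |TE| = |E − T| = 41.57.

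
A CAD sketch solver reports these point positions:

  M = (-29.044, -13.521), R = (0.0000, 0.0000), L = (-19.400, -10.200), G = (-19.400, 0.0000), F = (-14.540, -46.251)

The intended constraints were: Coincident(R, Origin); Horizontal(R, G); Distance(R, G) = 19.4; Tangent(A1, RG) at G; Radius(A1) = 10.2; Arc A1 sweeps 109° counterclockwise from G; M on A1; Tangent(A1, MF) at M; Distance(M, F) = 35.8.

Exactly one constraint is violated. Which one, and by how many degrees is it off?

Tangent(A1, MF) at M — off by 4.90°.

R = (0.00, 0.00) ✓; R.y = 0.00, G.y = 0.00 ✓; |RG| = 19.40 ✓; ∠(LG, GR) = 90.00° ✓; |LG| = 10.20 ✓; bearing(L→M) − bearing(L→G) = 109.0° ✓; |LM| = 10.20 ✓; ∠(LM, MF) = 85.10° ✗; |MF| = 35.80 ✓.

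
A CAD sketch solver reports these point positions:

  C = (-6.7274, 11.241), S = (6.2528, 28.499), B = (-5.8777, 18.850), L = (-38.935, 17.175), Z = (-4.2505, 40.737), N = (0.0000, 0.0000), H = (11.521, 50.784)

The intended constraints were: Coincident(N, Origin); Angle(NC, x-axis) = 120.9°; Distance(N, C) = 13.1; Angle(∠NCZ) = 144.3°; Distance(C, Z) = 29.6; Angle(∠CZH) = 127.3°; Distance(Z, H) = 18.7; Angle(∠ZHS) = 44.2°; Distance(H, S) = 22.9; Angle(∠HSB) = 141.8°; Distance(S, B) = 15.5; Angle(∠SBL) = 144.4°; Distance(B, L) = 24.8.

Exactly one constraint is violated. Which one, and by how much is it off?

Distance(B, L) = 24.8 — off by 8.30.

N = (0.00, 0.00) ✓; NC at 120.9° ✓; |NC| = 13.10 ✓; ∠NCZ = 144.3° ✓; |CZ| = 29.60 ✓; ∠CZH = 127.3° ✓; |ZH| = 18.70 ✓; ∠ZHS = 44.20° ✓; |HS| = 22.90 ✓; ∠HSB = 141.8° ✓; |SB| = 15.50 ✓; ∠SBL = 144.4° ✓; |BL| = 33.10 ✗.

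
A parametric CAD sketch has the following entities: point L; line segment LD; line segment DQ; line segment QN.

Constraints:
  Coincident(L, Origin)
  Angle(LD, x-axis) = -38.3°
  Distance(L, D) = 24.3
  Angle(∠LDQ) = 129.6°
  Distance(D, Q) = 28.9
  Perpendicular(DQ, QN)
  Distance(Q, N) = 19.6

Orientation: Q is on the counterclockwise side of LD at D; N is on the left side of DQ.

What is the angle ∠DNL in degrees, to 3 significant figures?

33.0°

L is at the origin; LD runs at -38.3° with length 24.3, so D = 24.3·(cos -38.3°, sin -38.3°) = (19.1, -15.1). ∠LDQ = 129.6°, so DQ runs at -38.3° + (180° − 129.6°) = 12.1° from the x-axis; with |DQ| = 28.9, Q = D + 28.9·(cos 12.1°, sin 12.1°) = (47.3, -9.00). DQ is perpendicular to QN; with |QN| = 19.6 on the left of DQ, N = Q + 19.6·(-0.210, 0.978) = (43.2, 10.2). Then cos ∠DNL = ND·NL / (|ND||NL|), giving 33.0°.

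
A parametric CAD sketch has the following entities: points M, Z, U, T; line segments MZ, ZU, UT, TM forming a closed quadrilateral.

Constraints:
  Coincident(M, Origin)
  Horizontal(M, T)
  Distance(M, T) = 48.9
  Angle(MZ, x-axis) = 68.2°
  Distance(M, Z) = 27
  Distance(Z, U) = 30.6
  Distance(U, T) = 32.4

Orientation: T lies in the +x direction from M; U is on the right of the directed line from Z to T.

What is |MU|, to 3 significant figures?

17.5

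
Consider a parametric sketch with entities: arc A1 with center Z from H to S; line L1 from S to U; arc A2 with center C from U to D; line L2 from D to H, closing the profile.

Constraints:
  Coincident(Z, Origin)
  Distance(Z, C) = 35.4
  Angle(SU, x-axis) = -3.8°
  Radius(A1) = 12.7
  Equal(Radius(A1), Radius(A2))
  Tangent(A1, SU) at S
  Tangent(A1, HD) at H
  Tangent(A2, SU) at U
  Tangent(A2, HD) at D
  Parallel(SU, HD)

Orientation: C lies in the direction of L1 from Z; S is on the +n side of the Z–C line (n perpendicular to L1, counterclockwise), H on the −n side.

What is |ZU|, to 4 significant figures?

37.61

The slot axis is L1's direction at -3.8°, so u = (cos -3.8°, sin -3.8°) = (0.9978, -0.06627) and n = (−sin -3.8°, cos -3.8°) = (0.06627, 0.9978). Z is at the origin and C lies 35.4 along u from Z, so C = 35.4·u = (35.32, -2.346). Tangency of A1 to both parallel lines with radius 12.7 puts S and H at Z ± 12.7·n: S = (0.8417, 12.67), H = (-0.8417, -12.67). Equal radii place U and D the same way about C: U = C + 12.7·n = (36.16, 10.33), D = C − 12.7·n = (34.48, -15.02). Then |ZU| = |U − Z| = 37.61.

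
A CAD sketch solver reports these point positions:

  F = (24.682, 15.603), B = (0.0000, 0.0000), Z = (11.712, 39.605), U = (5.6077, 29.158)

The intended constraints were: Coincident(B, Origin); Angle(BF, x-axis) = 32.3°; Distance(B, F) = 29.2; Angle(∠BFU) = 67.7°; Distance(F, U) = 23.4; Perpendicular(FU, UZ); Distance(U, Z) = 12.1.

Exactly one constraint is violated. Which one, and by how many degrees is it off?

Perpendicular(FU, UZ) — off by 5.10°.

B = (0.00, 0.00) ✓; BF at 32.30° ✓; |BF| = 29.20 ✓; ∠BFU = 67.70° ✓; |FU| = 23.40 ✓; ∠(FU, UZ) = 84.90° ✗; |UZ| = 12.10 ✓.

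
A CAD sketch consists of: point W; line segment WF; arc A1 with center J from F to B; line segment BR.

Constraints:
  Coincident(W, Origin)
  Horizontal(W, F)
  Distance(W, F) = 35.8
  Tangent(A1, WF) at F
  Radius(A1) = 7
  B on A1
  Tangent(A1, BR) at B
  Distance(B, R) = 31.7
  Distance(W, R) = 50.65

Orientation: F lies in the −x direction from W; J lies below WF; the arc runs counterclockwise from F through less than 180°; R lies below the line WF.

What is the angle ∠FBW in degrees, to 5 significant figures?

42.207°

W is at the origin; WF is horizontal with |WF| = 35.8 and F on the −x side, so F = (-35.800, 0.0000). The tangent condition forces JF to be normal to WF, so J = F + (0, -7) = (-35.800, -7.0000). Since JB ⟂ BR (tangency), |JR| = √(7.0² + 31.7²) = 32.464 regardless of where B sits on A1. So R lies on both circle(W, 50.65) and circle(J, 32.464); the below-WF intersection is R = (-32.022, -39.243). B is the foot of the tangent from R: B = (-42.413, -9.2946).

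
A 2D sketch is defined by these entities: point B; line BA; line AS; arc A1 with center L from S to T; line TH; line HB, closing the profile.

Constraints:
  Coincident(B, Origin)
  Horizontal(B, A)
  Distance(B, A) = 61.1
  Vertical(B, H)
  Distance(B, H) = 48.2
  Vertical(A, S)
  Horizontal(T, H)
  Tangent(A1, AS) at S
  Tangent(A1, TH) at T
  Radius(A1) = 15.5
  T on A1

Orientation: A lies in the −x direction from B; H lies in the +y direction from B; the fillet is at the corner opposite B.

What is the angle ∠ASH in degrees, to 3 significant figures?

104°

B is at the origin; BA is horizontal with |BA| = 61.1 and A on the −x side, so A = (-61.1, 0.00). B and H share the same x with |BH| = 48.2 and H on the +y side, so H = (0.00, 48.2). The virtual corner opposite B is at (-61.1, 48.2). A1 meets AS tangentially, so LS is at right angles to AS and tangency of A1 to TH means the radius LT is perpendicular to TH, with radius 15.5, so the center L sits 15.5 in from both sides at L = (-45.6, 32.7). That places the tangent points at S = (-61.1, 32.7) on AS and T = (-45.6, 48.2) on TH. Then cos ∠ASH = SA·SH / (|SA||SH|), giving 104°.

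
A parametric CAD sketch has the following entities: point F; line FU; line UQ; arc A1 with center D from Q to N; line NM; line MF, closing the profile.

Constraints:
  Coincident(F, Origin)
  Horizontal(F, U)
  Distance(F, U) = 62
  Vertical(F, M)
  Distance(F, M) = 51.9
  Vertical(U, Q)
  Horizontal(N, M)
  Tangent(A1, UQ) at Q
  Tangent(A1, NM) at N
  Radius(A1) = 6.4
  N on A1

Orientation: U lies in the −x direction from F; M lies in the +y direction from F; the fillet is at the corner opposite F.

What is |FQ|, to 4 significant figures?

76.90

F is at the origin; F and U share the same y with |FU| = 62.0 and U on the −x side, so U = (-62.00, 0.000). FM is vertical with |FM| = 51.9 and M on the +y side, so M = (0.000, 51.90). The virtual corner opposite F is at (-62.00, 51.90). Since A1 is tangent to UQ there, DQ ⟂ UQ and the tangent condition forces DN to be normal to NM, with radius 6.4, so the center D sits 6.4 in from both sides at D = (-55.60, 45.50). That places the tangent points at Q = (-62.00, 45.50) on UQ and N = (-55.60, 51.90) on NM. Then |FQ| = |Q − F| = 76.90.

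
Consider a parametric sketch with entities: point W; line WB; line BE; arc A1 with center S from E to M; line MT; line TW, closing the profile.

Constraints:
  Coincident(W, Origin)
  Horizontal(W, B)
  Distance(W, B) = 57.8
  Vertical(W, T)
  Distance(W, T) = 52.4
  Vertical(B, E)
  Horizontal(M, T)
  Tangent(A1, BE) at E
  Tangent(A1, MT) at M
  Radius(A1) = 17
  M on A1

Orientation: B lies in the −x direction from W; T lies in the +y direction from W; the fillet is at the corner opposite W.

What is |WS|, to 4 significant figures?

54.02

W is at the origin; WB is horizontal with |WB| = 57.8 and B on the −x side, so B = (-57.80, 0.000). W and T share the same x with |WT| = 52.4 and T on the +y side, so T = (0.000, 52.40). The virtual corner opposite W is at (-57.80, 52.40). Tangency of A1 to BE means the radius SE is perpendicular to BE and A1 meets MT tangentially, so SM is at right angles to MT, with radius 17.0, so the center S sits 17.0 in from both sides at S = (-40.80, 35.40). Then |WS| = |S − W| = 54.02.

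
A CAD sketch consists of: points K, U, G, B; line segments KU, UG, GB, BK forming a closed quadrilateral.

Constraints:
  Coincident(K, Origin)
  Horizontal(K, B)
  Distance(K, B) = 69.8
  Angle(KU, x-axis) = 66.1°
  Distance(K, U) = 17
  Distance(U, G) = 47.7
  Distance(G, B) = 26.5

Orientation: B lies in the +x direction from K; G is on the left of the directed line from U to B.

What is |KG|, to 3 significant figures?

58.3

Checks: |UG| = 47.70 ✓; |GB| = 26.50 ✓.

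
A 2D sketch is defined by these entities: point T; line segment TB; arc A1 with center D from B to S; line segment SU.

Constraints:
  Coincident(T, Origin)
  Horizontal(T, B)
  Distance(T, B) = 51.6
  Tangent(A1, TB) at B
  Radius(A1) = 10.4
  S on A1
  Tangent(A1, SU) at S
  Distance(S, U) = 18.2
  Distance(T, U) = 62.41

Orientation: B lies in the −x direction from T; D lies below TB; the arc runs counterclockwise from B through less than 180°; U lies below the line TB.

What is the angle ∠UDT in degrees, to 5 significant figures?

108.08°

Checks: |DS| = 10.40 ✓; ∠(DS, SU) = 90.00° ✓; |SU| = 18.20 ✓; |TU| = 62.41 ✓.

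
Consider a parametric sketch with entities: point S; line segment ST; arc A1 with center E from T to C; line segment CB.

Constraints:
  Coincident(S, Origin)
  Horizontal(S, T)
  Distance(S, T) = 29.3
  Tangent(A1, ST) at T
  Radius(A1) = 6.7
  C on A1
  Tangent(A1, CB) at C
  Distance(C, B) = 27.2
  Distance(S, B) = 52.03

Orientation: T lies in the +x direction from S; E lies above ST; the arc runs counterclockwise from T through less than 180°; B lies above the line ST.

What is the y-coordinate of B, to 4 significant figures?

32.22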